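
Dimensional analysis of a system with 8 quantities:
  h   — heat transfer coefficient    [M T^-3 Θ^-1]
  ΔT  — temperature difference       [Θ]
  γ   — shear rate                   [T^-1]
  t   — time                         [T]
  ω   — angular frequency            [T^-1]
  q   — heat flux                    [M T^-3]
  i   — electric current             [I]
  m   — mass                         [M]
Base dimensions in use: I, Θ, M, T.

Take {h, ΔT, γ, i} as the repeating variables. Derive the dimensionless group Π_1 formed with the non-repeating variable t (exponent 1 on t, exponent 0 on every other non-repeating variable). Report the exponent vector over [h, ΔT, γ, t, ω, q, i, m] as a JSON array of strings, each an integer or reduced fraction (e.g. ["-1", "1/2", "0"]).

["0", "0", "1", "1", "0", "0", "0", "0"]

Dimensional matrix (I×Θ×M×T by h×ΔT×γ×t×ω×q×i×m):
  I: [ 0  0  0  0  0  0  1  0]
  Θ: [-1  1  0  0  0  0  0  0]
  M: [ 1  0  0  0  0  1  0  1]
  T: [-3  0 -1  1 -1 -3  0  0]
RREF → pivots at {h,ΔT,γ,i} ⇒ r = 4
Pivot set = {h,ΔT,γ,i}, free = {t,ω,q,m}
RREF:
  r0: [   1    0    0    0    0    1    0    1]
  r1: [   0    1    0    0    0    1    0    1]
  r2: [   0    0    1   -1    1    0    0   -3]
  r3: [   0    0    0    0    0    0    1    0]
Fix exponent of t at 1, ω at 0, q at 0, m at 0; solve each RREF row for its pivot's exponent:
  r0: exp(h) + (0)·1 = 0 ⇒ exp(h) = 0
  r1: exp(ΔT) + (0)·1 = 0 ⇒ exp(ΔT) = 0
  r2: exp(γ) + (-1)·1 = 0 ⇒ exp(γ) = 1
  r3: exp(i) + (0)·1 = 0 ⇒ exp(i) = 0
Π_1 = γ · t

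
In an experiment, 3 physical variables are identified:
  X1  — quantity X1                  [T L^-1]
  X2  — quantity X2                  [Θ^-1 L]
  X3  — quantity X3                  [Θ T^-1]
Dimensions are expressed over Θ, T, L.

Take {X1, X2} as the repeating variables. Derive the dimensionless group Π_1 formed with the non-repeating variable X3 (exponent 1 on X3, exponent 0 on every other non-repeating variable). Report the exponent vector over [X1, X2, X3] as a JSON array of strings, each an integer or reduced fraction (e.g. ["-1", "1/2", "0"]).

["1", "1", "1"]

Dimensional matrix (Θ×T×L by X1×X2×X3):
  Θ: [ 0 -1  1]
  T: [ 1  0 -1]
  L: [-1  1  0]
Row reduction gives pivot columns X1,X2; rank = 2
Pivot set = {X1,X2}, free = {X3}
RREF:
  r0: [   1    0   -1]
  r1: [   0    1   -1]
  r2: [   0    0    0]
Fix exponent of X3 at 1; solve each RREF row for its pivot's exponent:
  r0: exp(X1) + (-1)·1 = 0 ⇒ exp(X1) = 1
  r1: exp(X2) + (-1)·1 = 0 ⇒ exp(X2) = 1
Π_1 = X1 · X2 · X3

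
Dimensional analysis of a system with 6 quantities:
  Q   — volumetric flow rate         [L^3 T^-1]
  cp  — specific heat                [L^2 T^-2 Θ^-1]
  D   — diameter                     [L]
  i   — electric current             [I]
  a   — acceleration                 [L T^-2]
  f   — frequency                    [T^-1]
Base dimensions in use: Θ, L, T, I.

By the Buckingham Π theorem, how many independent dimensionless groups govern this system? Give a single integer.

2

Exponent matrix [Θ,L,T,I] × [Q,cp,D,i,a,f]:
  Θ: [ 0 -1  0  0  0  0]
  L: [ 3  2  1  0  1  0]
  T: [-1 -2  0  0 -2 -1]
  I: [ 0  0  0  1  0  0]
RREF → pivots at {Q,cp,D,i} ⇒ r = 4
6 vars − rank 4 = 2 Π groups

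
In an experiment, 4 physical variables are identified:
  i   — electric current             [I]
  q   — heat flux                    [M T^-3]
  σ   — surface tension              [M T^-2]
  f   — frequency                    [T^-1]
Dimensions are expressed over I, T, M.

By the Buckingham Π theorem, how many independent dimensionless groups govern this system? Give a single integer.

1

Exponent matrix [I,T,M] × [i,q,σ,f]:
  I: [ 1  0  0  0]
  T: [ 0 -3 -2 -1]
  M: [ 0  1  1  0]
RREF → pivots at {i,q,σ} ⇒ r = 3
n=4, r=3 ⇒ 1 dimensionless group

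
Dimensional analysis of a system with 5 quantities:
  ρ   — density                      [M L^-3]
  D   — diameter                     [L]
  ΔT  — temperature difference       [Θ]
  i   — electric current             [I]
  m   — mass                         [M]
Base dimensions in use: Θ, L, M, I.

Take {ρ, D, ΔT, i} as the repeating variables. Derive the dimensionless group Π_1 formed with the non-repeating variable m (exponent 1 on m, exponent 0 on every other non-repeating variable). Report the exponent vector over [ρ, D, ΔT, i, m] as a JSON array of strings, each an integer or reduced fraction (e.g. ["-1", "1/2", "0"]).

Write exponents as rows Θ,L,M,I / cols ρ,D,ΔT,i,m:
  Θ: [ 0  0  1  0  0]
  L: [-3  1  0  0  0]
  M: [ 1  0  0  0  1]
  I: [ 0  0  0  1  0]
RREF → pivots at {ρ,D,ΔT,i} ⇒ r = 4
Pivot set = {ρ,D,ΔT,i}, free = {m}
RREF:
  r0: [   1    0    0    0    1]
  r1: [   0    1    0    0    3]
  r2: [   0    0    1    0    0]
  r3: [   0    0    0    1    0]
Fix exponent of m at 1; solve each RREF row for its pivot's exponent:
  r0: exp(ρ) + (1)·1 = 0 ⇒ exp(ρ) = -1
  r1: exp(D) + (3)·1 = 0 ⇒ exp(D) = -3
  r2: exp(ΔT) + (0)·1 = 0 ⇒ exp(ΔT) = 0
  r3: exp(i) + (0)·1 = 0 ⇒ exp(i) = 0
Π_1 = ρ^-1 · D^-3 · m

["-1", "-3", "0", "0", "1"]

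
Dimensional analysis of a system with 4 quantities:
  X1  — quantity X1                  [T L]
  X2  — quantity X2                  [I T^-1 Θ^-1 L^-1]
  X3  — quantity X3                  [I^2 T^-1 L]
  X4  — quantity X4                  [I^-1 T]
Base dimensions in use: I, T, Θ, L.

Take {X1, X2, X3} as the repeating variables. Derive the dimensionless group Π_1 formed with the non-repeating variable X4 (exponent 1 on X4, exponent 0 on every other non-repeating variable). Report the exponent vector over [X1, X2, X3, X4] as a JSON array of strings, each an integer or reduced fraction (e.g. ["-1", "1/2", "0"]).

["-1/2", "0", "1/2", "1"]

Write exponents as rows I,T,Θ,L / cols X1,X2,X3,X4:
  I: [ 0  1  2 -1]
  T: [ 1 -1 -1  1]
  Θ: [ 0 -1  0  0]
  L: [ 1 -1  1  0]
Echelon form has 3 nonzero rows (pivots: X1,X2,X3)
Repeat: X1,X2,X3; free: X4
RREF:
  r0: [   1    0    0  1/2]
  r1: [   0    1    0    0]
  r2: [   0    0    1 -1/2]
  r3: [   0    0    0    0]
Fix exponent of X4 at 1; solve each RREF row for its pivot's exponent:
  r0: exp(X1) + (1/2)·1 = 0 ⇒ exp(X1) = -1/2
  r1: exp(X2) + (0)·1 = 0 ⇒ exp(X2) = 0
  r2: exp(X3) + (-1/2)·1 = 0 ⇒ exp(X3) = 1/2
Π_1 = X1^(-1/2) · X3^(1/2) · X4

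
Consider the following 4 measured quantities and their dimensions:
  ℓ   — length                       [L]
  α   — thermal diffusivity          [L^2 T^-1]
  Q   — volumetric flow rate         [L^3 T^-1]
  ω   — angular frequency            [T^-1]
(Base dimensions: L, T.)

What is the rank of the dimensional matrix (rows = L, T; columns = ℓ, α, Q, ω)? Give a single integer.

Exponent matrix [L,T] × [ℓ,α,Q,ω]:
  L: [ 1  2  3  0]
  T: [ 0 -1 -1 -1]
Echelon form has 2 nonzero rows (pivots: ℓ,α)

2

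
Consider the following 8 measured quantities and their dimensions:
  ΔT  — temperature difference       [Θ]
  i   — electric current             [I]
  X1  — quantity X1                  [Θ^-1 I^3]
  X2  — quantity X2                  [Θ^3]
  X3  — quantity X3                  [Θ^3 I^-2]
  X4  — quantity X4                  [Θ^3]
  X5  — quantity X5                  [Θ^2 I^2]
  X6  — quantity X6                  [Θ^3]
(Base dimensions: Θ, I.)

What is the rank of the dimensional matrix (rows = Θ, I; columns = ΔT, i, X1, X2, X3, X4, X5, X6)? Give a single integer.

2

Dimensional matrix (Θ×I by ΔT×i×X1×X2×X3×X4×X5×X6):
  Θ: [ 1  0 -1  3  3  3  2  3]
  I: [ 0  1  3  0 -2  0  2  0]
Echelon form has 2 nonzero rows (pivots: ΔT,i)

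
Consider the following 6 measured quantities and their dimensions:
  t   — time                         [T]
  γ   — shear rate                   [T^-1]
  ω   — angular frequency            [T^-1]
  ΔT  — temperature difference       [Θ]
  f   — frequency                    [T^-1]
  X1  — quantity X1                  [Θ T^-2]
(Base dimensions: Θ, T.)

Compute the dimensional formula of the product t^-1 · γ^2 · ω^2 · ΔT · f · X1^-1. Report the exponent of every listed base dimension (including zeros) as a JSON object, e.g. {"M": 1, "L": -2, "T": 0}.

Write exponents as rows Θ,T / cols t,γ,ω,ΔT,f,X1:
  Θ: [ 0  0  0  1  0  1]
  T: [ 1 -1 -1  0 -1 -2]
  [Θ]: (-1)·0+(2)·0+(2)·0+(1)·1+(1)·0+(-1)·1 = 0
  [T]: (-1)·1+(2)·-1+(2)·-1+(1)·0+(1)·-1+(-1)·-2 = -4
⇒ T^-4

{"Θ": 0, "T": -4}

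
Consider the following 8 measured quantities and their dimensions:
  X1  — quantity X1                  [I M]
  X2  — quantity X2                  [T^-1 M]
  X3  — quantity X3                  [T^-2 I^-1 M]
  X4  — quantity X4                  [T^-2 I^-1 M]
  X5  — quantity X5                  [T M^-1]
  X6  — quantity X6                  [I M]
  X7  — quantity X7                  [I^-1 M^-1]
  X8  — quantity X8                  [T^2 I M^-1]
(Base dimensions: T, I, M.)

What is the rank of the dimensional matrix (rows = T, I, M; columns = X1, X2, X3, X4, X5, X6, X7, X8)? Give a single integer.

2

Write exponents as rows T,I,M / cols X1,X2,X3,X4,X5,X6,X7,X8:
  T: [ 0 -1 -2 -2  1  0  0  2]
  I: [ 1  0 -1 -1  0  1 -1  1]
  M: [ 1  1  1  1 -1  1 -1 -1]
Echelon form has 2 nonzero rows (pivots: X1,X2)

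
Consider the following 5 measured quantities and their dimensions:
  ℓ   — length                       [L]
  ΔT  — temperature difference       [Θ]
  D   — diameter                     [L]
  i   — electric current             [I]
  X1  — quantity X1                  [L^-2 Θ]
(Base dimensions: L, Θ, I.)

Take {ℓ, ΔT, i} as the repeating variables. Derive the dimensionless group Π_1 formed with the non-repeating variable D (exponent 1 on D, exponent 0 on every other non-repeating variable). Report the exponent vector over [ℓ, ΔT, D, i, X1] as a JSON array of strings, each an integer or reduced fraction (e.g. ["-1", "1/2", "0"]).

["-1", "0", "1", "0", "0"]

Dimensional matrix (L×Θ×I by ℓ×ΔT×D×i×X1):
  L: [ 1  0  1  0 -2]
  Θ: [ 0  1  0  0  1]
  I: [ 0  0  0  1  0]
Row reduction gives pivot columns ℓ,ΔT,i; rank = 3
Repeat: ℓ,ΔT,i; free: D,X1
RREF:
  r0: [   1    0    1    0   -2]
  r1: [   0    1    0    0    1]
  r2: [   0    0    0    1    0]
Fix exponent of D at 1, X1 at 0; solve each RREF row for its pivot's exponent:
  r0: exp(ℓ) + (1)·1 = 0 ⇒ exp(ℓ) = -1
  r1: exp(ΔT) + (0)·1 = 0 ⇒ exp(ΔT) = 0
  r2: exp(i) + (0)·1 = 0 ⇒ exp(i) = 0
Π_1 = ℓ^-1 · D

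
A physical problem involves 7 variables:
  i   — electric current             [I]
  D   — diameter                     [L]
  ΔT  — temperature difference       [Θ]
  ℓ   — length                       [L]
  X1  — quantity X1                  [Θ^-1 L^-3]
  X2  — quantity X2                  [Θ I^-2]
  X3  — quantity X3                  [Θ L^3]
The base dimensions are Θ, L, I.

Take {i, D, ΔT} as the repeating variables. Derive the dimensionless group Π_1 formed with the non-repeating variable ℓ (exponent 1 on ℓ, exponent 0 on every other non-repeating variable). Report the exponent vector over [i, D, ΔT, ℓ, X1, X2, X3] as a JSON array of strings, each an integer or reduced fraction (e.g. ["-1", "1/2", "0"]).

Dimensional matrix (Θ×L×I by i×D×ΔT×ℓ×X1×X2×X3):
  Θ: [ 0  0  1  0 -1  1  1]
  L: [ 0  1  0  1 -3  0  3]
  I: [ 1  0  0  0  0 -2  0]
Echelon form has 3 nonzero rows (pivots: i,D,ΔT)
Repeat: i,D,ΔT; free: ℓ,X1,X2,X3
RREF:
  r0: [   1    0    0    0    0   -2    0]
  r1: [   0    1    0    1   -3    0    3]
  r2: [   0    0    1    0   -1    1    1]
Fix exponent of ℓ at 1, X1 at 0, X2 at 0, X3 at 0; solve each RREF row for its pivot's exponent:
  r0: exp(i) + (0)·1 = 0 ⇒ exp(i) = 0
  r1: exp(D) + (1)·1 = 0 ⇒ exp(D) = -1
  r2: exp(ΔT) + (0)·1 = 0 ⇒ exp(ΔT) = 0
Π_1 = D^-1 · ℓ

["0", "-1", "0", "1", "0", "0", "0"]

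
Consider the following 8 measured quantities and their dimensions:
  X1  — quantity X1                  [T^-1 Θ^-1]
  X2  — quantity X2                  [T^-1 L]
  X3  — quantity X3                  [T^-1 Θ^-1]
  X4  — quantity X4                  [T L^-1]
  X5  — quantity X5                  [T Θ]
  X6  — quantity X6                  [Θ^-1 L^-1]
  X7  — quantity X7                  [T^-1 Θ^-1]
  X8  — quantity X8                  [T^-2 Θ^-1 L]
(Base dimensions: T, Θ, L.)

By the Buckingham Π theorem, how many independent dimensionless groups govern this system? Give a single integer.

Write exponents as rows T,Θ,L / cols X1,X2,X3,X4,X5,X6,X7,X8:
  T: [-1 -1 -1  1  1  0 -1 -2]
  Θ: [-1  0 -1  0  1 -1 -1 -1]
  L: [ 0  1  0 -1  0 -1  0  1]
RREF → pivots at {X1,X2} ⇒ r = 2
Π count = n − r = 8 − 2 = 6

6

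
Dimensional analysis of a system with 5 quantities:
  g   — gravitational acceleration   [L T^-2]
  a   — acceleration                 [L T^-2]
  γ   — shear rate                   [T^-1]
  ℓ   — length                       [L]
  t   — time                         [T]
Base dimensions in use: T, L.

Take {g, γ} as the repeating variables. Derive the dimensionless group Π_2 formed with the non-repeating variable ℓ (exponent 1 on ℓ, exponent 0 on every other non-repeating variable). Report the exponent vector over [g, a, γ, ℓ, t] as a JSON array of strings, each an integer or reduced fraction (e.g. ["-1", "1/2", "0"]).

Dimensional matrix (T×L by g×a×γ×ℓ×t):
  T: [-2 -2 -1  0  1]
  L: [ 1  1  0  1  0]
RREF → pivots at {g,γ} ⇒ r = 2
Repeat: g,γ; free: a,ℓ,t
RREF:
  r0: [   1    1    0    1    0]
  r1: [   0    0    1   -2   -1]
Fix exponent of ℓ at 1, a at 0, t at 0; solve each RREF row for its pivot's exponent:
  r0: exp(g) + (1)·1 = 0 ⇒ exp(g) = -1
  r1: exp(γ) + (-2)·1 = 0 ⇒ exp(γ) = 2
Π_2 = g^-1 · γ^2 · ℓ

["-1", "0", "2", "1", "0"]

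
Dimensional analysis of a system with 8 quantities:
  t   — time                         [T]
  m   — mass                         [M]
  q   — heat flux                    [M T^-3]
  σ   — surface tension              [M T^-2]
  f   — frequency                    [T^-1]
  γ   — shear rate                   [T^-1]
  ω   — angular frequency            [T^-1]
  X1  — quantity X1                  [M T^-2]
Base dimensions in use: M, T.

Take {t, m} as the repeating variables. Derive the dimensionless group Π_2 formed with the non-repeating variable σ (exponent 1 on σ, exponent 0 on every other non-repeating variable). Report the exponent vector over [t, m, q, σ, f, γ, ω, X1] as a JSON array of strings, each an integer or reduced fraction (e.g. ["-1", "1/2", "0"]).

["2", "-1", "0", "1", "0", "0", "0", "0"]

Write exponents as rows M,T / cols t,m,q,σ,f,γ,ω,X1:
  M: [ 0  1  1  1  0  0  0  1]
  T: [ 1  0 -3 -2 -1 -1 -1 -2]
RREF → pivots at {t,m} ⇒ r = 2
Pivot set = {t,m}, free = {q,σ,f,γ,ω,X1}
RREF:
  r0: [   1    0   -3   -2   -1   -1   -1   -2]
  r1: [   0    1    1    1    0    0    0    1]
Fix exponent of σ at 1, q at 0, f at 0, γ at 0, ω at 0, X1 at 0; solve each RREF row for its pivot's exponent:
  r0: exp(t) + (-2)·1 = 0 ⇒ exp(t) = 2
  r1: exp(m) + (1)·1 = 0 ⇒ exp(m) = -1
Π_2 = t^2 · m^-1 · σ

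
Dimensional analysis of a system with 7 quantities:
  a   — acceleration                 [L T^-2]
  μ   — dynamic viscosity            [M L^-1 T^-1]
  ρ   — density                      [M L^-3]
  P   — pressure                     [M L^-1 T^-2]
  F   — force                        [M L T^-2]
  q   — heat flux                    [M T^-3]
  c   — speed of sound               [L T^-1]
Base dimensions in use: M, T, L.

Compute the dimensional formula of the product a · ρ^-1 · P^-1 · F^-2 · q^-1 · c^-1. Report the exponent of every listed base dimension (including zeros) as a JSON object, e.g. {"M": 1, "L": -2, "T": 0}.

{"M": -5, "T": 8, "L": 2}

Exponent matrix [M,T,L] × [a,μ,ρ,P,F,q,c]:
  M: [ 0  1  1  1  1  1  0]
  T: [-2 -1  0 -2 -2 -3 -1]
  L: [ 1 -1 -3 -1  1  0  1]
  [M]: (1)·0+(-1)·1+(-1)·1+(-2)·1+(-1)·1+(-1)·0 = -5
  [T]: (1)·-2+(-1)·0+(-1)·-2+(-2)·-2+(-1)·-3+(-1)·-1 = 8
  [L]: (1)·1+(-1)·-3+(-1)·-1+(-2)·1+(-1)·0+(-1)·1 = 2
⇒ M^-5 T^8 L^2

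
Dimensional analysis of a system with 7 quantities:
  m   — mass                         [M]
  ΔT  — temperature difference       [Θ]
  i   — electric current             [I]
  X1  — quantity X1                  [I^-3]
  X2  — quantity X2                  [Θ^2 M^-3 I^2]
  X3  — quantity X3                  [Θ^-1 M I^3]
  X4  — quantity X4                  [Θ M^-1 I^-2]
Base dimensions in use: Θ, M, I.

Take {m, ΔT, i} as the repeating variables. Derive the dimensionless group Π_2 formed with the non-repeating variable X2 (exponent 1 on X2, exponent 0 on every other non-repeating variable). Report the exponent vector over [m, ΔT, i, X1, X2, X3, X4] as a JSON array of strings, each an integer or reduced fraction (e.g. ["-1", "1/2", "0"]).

["3", "-2", "-2", "0", "1", "0", "0"]

Write exponents as rows Θ,M,I / cols m,ΔT,i,X1,X2,X3,X4:
  Θ: [ 0  1  0  0  2 -1  1]
  M: [ 1  0  0  0 -3  1 -1]
  I: [ 0  0  1 -3  2  3 -2]
Echelon form has 3 nonzero rows (pivots: m,ΔT,i)
Pivot set = {m,ΔT,i}, free = {X1,X2,X3,X4}
RREF:
  r0: [   1    0    0    0   -3    1   -1]
  r1: [   0    1    0    0    2   -1    1]
  r2: [   0    0    1   -3    2    3   -2]
Fix exponent of X2 at 1, X1 at 0, X3 at 0, X4 at 0; solve each RREF row for its pivot's exponent:
  r0: exp(m) + (-3)·1 = 0 ⇒ exp(m) = 3
  r1: exp(ΔT) + (2)·1 = 0 ⇒ exp(ΔT) = -2
  r2: exp(i) + (2)·1 = 0 ⇒ exp(i) = -2
Π_2 = m^3 · ΔT^-2 · i^-2 · X2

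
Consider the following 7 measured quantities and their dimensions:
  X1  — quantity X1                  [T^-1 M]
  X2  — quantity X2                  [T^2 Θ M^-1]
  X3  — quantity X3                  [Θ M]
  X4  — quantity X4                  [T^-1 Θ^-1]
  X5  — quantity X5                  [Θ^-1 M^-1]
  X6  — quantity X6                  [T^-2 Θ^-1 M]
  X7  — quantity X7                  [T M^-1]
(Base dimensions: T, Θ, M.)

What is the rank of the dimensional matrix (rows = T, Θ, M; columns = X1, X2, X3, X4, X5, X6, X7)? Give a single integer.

Dimensional matrix (T×Θ×M by X1×X2×X3×X4×X5×X6×X7):
  T: [-1  2  0 -1  0 -2  1]
  Θ: [ 0  1  1 -1 -1 -1  0]
  M: [ 1 -1  1  0 -1  1 -1]
Row reduction gives pivot columns X1,X2; rank = 2

2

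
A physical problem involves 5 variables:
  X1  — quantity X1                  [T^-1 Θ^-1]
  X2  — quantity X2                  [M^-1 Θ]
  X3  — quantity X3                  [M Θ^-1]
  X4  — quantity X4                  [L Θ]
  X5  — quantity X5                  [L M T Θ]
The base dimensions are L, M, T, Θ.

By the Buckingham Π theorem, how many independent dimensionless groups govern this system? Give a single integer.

2

Write exponents as rows L,M,T,Θ / cols X1,X2,X3,X4,X5:
  L: [ 0  0  0  1  1]
  M: [ 0 -1  1  0  1]
  T: [-1  0  0  0  1]
  Θ: [-1  1 -1  1  1]
Echelon form has 3 nonzero rows (pivots: X1,X2,X4)
n=5, r=3 ⇒ 2 dimensionless groups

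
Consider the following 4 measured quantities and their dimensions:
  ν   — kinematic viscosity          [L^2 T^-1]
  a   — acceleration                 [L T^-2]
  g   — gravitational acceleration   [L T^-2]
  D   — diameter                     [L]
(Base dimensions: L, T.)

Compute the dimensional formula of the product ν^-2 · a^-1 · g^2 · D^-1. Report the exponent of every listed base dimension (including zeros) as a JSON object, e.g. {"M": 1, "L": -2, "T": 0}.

Write exponents as rows L,T / cols ν,a,g,D:
  L: [ 2  1  1  1]
  T: [-1 -2 -2  0]
  [L]: (-2)·2+(-1)·1+(2)·1+(-1)·1 = -4
  [T]: (-2)·-1+(-1)·-2+(2)·-2+(-1)·0 = 0
⇒ L^-4

{"L": -4, "T": 0}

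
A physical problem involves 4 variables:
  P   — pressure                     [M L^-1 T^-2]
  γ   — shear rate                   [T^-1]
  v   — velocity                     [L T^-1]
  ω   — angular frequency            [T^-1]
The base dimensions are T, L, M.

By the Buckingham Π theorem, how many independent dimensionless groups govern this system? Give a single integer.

Exponent matrix [T,L,M] × [P,γ,v,ω]:
  T: [-2 -1 -1 -1]
  L: [-1  0  1  0]
  M: [ 1  0  0  0]
Row reduction gives pivot columns P,γ,v; rank = 3
4 vars − rank 3 = 1 Π group

1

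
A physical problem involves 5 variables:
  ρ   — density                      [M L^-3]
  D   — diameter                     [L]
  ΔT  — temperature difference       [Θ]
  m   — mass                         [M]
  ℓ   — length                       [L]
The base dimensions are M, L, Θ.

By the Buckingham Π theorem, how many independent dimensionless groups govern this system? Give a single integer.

Write exponents as rows M,L,Θ / cols ρ,D,ΔT,m,ℓ:
  M: [ 1  0  0  1  0]
  L: [-3  1  0  0  1]
  Θ: [ 0  0  1  0  0]
Row reduction gives pivot columns ρ,D,ΔT; rank = 3
Π count = n − r = 5 − 3 = 2

2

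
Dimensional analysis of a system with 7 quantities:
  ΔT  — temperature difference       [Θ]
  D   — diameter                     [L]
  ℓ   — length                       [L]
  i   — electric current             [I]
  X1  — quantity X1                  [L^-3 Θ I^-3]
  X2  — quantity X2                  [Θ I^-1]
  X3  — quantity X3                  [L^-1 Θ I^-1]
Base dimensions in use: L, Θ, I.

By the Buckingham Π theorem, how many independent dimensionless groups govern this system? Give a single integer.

4

Write exponents as rows L,Θ,I / cols ΔT,D,ℓ,i,X1,X2,X3:
  L: [ 0  1  1  0 -3  0 -1]
  Θ: [ 1  0  0  0  1  1  1]
  I: [ 0  0  0  1 -3 -1 -1]
Row reduction gives pivot columns ΔT,D,i; rank = 3
Π count = n − r = 7 − 3 = 4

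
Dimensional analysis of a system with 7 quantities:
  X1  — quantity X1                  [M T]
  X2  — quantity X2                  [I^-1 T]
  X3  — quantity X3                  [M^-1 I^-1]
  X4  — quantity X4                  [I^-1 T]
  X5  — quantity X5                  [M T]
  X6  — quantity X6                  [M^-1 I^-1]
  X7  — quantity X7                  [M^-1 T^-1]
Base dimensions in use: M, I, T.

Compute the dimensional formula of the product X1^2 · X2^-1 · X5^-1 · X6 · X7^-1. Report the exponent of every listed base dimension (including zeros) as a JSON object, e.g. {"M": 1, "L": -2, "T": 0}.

{"M": 1, "I": 0, "T": 1}

Dimensional matrix (M×I×T by X1×X2×X3×X4×X5×X6×X7):
  M: [ 1  0 -1  0  1 -1 -1]
  I: [ 0 -1 -1 -1  0 -1  0]
  T: [ 1  1  0  1  1  0 -1]
  [M]: (2)·1+(-1)·0+(-1)·1+(1)·-1+(-1)·-1 = 1
  [I]: (2)·0+(-1)·-1+(-1)·0+(1)·-1+(-1)·0 = 0
  [T]: (2)·1+(-1)·1+(-1)·1+(1)·0+(-1)·-1 = 1
⇒ M T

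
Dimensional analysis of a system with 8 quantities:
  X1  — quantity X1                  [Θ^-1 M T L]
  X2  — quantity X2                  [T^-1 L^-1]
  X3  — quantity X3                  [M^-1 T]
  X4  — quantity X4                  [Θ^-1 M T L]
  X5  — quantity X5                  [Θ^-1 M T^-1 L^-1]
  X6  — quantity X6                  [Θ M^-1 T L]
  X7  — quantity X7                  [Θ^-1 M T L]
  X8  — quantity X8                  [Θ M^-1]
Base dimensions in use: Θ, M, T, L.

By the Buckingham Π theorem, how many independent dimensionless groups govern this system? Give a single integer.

5

Dimensional matrix (Θ×M×T×L by X1×X2×X3×X4×X5×X6×X7×X8):
  Θ: [-1  0  0 -1 -1  1 -1  1]
  M: [ 1  0 -1  1  1 -1  1 -1]
  T: [ 1 -1  1  1 -1  1  1  0]
  L: [ 1 -1  0  1 -1  1  1  0]
Row reduction gives pivot columns X1,X2,X3; rank = 3
n=8, r=3 ⇒ 5 dimensionless groups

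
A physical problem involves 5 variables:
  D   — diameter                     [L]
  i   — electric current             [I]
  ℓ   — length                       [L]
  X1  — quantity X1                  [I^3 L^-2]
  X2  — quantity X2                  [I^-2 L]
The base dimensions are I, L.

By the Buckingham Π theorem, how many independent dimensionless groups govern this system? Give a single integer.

3

Exponent matrix [I,L] × [D,i,ℓ,X1,X2]:
  I: [ 0  1  0  3 -2]
  L: [ 1  0  1 -2  1]
Row reduction gives pivot columns D,i; rank = 2
5 vars − rank 2 = 3 Π groups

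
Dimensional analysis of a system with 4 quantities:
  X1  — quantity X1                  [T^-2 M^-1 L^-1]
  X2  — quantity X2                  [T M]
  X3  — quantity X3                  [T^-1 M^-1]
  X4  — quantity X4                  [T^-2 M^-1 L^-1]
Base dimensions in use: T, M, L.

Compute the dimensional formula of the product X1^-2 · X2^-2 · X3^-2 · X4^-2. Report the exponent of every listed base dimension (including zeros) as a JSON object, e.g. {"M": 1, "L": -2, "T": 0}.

Exponent matrix [T,M,L] × [X1,X2,X3,X4]:
  T: [-2  1 -1 -2]
  M: [-1  1 -1 -1]
  L: [-1  0  0 -1]
  [T]: (-2)·-2+(-2)·1+(-2)·-1+(-2)·-2 = 8
  [M]: (-2)·-1+(-2)·1+(-2)·-1+(-2)·-1 = 4
  [L]: (-2)·-1+(-2)·0+(-2)·0+(-2)·-1 = 4
⇒ T^8 M^4 L^4

{"T": 8, "M": 4, "L": 4}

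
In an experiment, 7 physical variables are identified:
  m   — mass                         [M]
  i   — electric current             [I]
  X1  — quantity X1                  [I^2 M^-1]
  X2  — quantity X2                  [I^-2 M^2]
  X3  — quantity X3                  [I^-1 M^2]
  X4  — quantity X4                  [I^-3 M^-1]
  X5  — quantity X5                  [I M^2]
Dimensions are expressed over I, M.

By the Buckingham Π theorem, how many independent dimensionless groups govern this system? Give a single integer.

Write exponents as rows I,M / cols m,i,X1,X2,X3,X4,X5:
  I: [ 0  1  2 -2 -1 -3  1]
  M: [ 1  0 -1  2  2 -1  2]
Echelon form has 2 nonzero rows (pivots: m,i)
n=7, r=2 ⇒ 5 dimensionless groups

5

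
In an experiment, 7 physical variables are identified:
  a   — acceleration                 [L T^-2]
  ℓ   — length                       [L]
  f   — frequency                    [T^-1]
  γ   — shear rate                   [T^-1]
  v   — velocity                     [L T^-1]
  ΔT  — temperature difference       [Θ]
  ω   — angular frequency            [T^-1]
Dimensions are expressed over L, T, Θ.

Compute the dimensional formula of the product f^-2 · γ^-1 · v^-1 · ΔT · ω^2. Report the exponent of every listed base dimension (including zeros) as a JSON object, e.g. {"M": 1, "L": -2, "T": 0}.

Write exponents as rows L,T,Θ / cols a,ℓ,f,γ,v,ΔT,ω:
  L: [ 1  1  0  0  1  0  0]
  T: [-2  0 -1 -1 -1  0 -1]
  Θ: [ 0  0  0  0  0  1  0]
  [L]: (-2)·0+(-1)·0+(-1)·1+(1)·0+(2)·0 = -1
  [T]: (-2)·-1+(-1)·-1+(-1)·-1+(1)·0+(2)·-1 = 2
  [Θ]: (-2)·0+(-1)·0+(-1)·0+(1)·1+(2)·0 = 1
⇒ L^-1 T^2 Θ

{"L": -1, "T": 2, "Θ": 1}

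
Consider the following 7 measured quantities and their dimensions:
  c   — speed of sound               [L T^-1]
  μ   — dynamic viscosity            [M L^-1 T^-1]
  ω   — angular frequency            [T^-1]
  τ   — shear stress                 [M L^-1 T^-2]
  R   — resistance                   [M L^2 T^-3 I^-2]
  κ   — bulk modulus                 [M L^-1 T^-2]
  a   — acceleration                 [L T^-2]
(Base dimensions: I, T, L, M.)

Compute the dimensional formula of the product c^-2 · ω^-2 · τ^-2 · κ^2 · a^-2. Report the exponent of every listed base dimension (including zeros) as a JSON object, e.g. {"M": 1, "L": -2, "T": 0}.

{"I": 0, "T": 8, "L": -4, "M": 0}

Dimensional matrix (I×T×L×M by c×μ×ω×τ×R×κ×a):
  I: [ 0  0  0  0 -2  0  0]
  T: [-1 -1 -1 -2 -3 -2 -2]
  L: [ 1 -1  0 -1  2 -1  1]
  M: [ 0  1  0  1  1  1  0]
  [I]: (-2)·0+(-2)·0+(-2)·0+(2)·0+(-2)·0 = 0
  [T]: (-2)·-1+(-2)·-1+(-2)·-2+(2)·-2+(-2)·-2 = 8
  [L]: (-2)·1+(-2)·0+(-2)·-1+(2)·-1+(-2)·1 = -4
  [M]: (-2)·0+(-2)·0+(-2)·1+(2)·1+(-2)·0 = 0
⇒ T^8 L^-4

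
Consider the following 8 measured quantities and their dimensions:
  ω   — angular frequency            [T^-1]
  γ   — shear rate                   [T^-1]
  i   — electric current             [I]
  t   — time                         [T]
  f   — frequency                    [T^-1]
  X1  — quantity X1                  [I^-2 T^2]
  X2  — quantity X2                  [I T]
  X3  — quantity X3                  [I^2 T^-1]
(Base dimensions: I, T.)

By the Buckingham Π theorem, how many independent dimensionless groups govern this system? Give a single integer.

6

Exponent matrix [I,T] × [ω,γ,i,t,f,X1,X2,X3]:
  I: [ 0  0  1  0  0 -2  1  2]
  T: [-1 -1  0  1 -1  2  1 -1]
Row reduction gives pivot columns ω,i; rank = 2
Π count = n − r = 8 − 2 = 6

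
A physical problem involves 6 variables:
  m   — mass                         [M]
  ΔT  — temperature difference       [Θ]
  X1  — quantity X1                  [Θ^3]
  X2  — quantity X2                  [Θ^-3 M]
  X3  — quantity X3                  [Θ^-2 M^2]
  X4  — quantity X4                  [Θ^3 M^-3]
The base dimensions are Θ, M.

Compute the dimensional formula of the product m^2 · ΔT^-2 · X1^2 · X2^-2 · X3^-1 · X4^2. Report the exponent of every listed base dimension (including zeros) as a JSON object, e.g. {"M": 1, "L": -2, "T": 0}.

{"Θ": 18, "M": -8}

Dimensional matrix (Θ×M by m×ΔT×X1×X2×X3×X4):
  Θ: [ 0  1  3 -3 -2  3]
  M: [ 1  0  0  1  2 -3]
  [Θ]: (2)·0+(-2)·1+(2)·3+(-2)·-3+(-1)·-2+(2)·3 = 18
  [M]: (2)·1+(-2)·0+(2)·0+(-2)·1+(-1)·2+(2)·-3 = -8
⇒ Θ^18 M^-8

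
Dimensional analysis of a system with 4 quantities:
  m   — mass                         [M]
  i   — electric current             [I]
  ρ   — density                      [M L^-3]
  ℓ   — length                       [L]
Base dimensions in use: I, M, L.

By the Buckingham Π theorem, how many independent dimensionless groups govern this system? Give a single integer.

Exponent matrix [I,M,L] × [m,i,ρ,ℓ]:
  I: [ 0  1  0  0]
  M: [ 1  0  1  0]
  L: [ 0  0 -3  1]
RREF → pivots at {m,i,ρ} ⇒ r = 3
Π count = n − r = 4 − 3 = 1

1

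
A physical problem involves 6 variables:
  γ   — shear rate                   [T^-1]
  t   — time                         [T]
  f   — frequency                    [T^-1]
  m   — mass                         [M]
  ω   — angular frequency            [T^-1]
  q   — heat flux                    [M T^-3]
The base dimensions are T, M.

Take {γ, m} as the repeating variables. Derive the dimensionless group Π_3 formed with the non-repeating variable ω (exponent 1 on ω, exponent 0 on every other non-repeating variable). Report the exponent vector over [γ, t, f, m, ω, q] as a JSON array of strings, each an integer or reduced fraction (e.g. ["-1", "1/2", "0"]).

Dimensional matrix (T×M by γ×t×f×m×ω×q):
  T: [-1  1 -1  0 -1 -3]
  M: [ 0  0  0  1  0  1]
Echelon form has 2 nonzero rows (pivots: γ,m)
Repeat: γ,m; free: t,f,ω,q
RREF:
  r0: [   1   -1    1    0    1    3]
  r1: [   0    0    0    1    0    1]
Fix exponent of ω at 1, t at 0, f at 0, q at 0; solve each RREF row for its pivot's exponent:
  r0: exp(γ) + (1)·1 = 0 ⇒ exp(γ) = -1
  r1: exp(m) + (0)·1 = 0 ⇒ exp(m) = 0
Π_3 = γ^-1 · ω

["-1", "0", "0", "0", "1", "0"]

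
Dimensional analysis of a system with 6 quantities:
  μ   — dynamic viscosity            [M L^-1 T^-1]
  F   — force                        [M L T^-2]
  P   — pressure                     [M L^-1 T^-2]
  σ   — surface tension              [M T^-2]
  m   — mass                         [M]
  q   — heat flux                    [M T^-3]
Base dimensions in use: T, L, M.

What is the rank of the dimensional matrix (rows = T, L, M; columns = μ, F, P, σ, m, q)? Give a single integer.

Exponent matrix [T,L,M] × [μ,F,P,σ,m,q]:
  T: [-1 -2 -2 -2  0 -3]
  L: [-1  1 -1  0  0  0]
  M: [ 1  1  1  1  1  1]
Row reduction gives pivot columns μ,F,P; rank = 3

3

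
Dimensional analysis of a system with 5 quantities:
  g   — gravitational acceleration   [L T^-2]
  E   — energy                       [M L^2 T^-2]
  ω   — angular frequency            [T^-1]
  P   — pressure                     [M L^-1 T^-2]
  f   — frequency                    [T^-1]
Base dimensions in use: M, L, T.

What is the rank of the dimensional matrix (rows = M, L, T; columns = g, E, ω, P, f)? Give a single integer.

Write exponents as rows M,L,T / cols g,E,ω,P,f:
  M: [ 0  1  0  1  0]
  L: [ 1  2  0 -1  0]
  T: [-2 -2 -1 -2 -1]
RREF → pivots at {g,E,ω} ⇒ r = 3

3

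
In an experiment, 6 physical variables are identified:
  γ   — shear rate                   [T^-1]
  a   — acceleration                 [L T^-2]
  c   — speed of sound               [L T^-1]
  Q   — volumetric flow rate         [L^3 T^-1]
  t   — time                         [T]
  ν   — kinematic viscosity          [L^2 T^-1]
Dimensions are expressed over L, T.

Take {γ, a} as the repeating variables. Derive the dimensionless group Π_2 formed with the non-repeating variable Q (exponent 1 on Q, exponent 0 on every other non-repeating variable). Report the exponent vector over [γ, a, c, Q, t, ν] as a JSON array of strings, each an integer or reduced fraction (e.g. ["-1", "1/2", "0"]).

["5", "-3", "0", "1", "0", "0"]

Write exponents as rows L,T / cols γ,a,c,Q,t,ν:
  L: [ 0  1  1  3  0  2]
  T: [-1 -2 -1 -1  1 -1]
Echelon form has 2 nonzero rows (pivots: γ,a)
Repeat: γ,a; free: c,Q,t,ν
RREF:
  r0: [   1    0   -1   -5   -1   -3]
  r1: [   0    1    1    3    0    2]
Fix exponent of Q at 1, c at 0, t at 0, ν at 0; solve each RREF row for its pivot's exponent:
  r0: exp(γ) + (-5)·1 = 0 ⇒ exp(γ) = 5
  r1: exp(a) + (3)·1 = 0 ⇒ exp(a) = -3
Π_2 = γ^5 · a^-3 · Q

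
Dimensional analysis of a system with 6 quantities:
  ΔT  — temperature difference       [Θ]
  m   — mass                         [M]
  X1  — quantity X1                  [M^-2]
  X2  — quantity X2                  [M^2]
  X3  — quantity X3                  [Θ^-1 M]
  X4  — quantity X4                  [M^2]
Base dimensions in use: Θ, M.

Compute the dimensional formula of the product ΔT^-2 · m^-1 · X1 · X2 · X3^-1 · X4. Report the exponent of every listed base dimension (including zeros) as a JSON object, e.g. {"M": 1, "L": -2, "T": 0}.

{"Θ": -1, "M": 0}

Write exponents as rows Θ,M / cols ΔT,m,X1,X2,X3,X4:
  Θ: [ 1  0  0  0 -1  0]
  M: [ 0  1 -2  2  1  2]
  [Θ]: (-2)·1+(-1)·0+(1)·0+(1)·0+(-1)·-1+(1)·0 = -1
  [M]: (-2)·0+(-1)·1+(1)·-2+(1)·2+(-1)·1+(1)·2 = 0
⇒ Θ^-1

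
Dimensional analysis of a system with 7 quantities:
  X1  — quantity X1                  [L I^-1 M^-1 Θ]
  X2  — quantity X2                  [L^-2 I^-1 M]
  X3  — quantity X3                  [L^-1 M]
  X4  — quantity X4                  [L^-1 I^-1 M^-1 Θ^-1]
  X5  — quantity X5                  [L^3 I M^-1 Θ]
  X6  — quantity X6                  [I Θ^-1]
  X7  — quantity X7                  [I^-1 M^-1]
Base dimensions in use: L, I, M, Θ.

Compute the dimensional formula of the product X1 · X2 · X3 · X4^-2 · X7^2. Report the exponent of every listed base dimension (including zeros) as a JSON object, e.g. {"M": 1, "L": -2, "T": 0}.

Write exponents as rows L,I,M,Θ / cols X1,X2,X3,X4,X5,X6,X7:
  L: [ 1 -2 -1 -1  3  0  0]
  I: [-1 -1  0 -1  1  1 -1]
  M: [-1  1  1 -1 -1  0 -1]
  Θ: [ 1  0  0 -1  1 -1  0]
  [L]: (1)·1+(1)·-2+(1)·-1+(-2)·-1+(2)·0 = 0
  [I]: (1)·-1+(1)·-1+(1)·0+(-2)·-1+(2)·-1 = -2
  [M]: (1)·-1+(1)·1+(1)·1+(-2)·-1+(2)·-1 = 1
  [Θ]: (1)·1+(1)·0+(1)·0+(-2)·-1+(2)·0 = 3
⇒ I^-2 M Θ^3

{"L": 0, "I": -2, "M": 1, "Θ": 3}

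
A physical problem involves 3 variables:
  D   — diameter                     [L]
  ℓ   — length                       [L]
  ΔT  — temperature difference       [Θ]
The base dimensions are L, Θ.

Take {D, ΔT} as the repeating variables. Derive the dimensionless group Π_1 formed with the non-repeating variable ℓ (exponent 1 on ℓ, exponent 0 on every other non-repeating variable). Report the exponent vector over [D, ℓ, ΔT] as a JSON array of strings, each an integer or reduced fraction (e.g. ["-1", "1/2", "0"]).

Write exponents as rows L,Θ / cols D,ℓ,ΔT:
  L: [ 1  1  0]
  Θ: [ 0  0  1]
Row reduction gives pivot columns D,ΔT; rank = 2
Repeat: D,ΔT; free: ℓ
RREF:
  r0: [   1    1    0]
  r1: [   0    0    1]
Fix exponent of ℓ at 1; solve each RREF row for its pivot's exponent:
  r0: exp(D) + (1)·1 = 0 ⇒ exp(D) = -1
  r1: exp(ΔT) + (0)·1 = 0 ⇒ exp(ΔT) = 0
Π_1 = D^-1 · ℓ

["-1", "1", "0"]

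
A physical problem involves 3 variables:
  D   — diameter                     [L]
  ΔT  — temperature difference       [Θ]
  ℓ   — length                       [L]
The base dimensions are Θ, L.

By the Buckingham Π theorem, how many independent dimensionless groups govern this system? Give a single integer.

Dimensional matrix (Θ×L by D×ΔT×ℓ):
  Θ: [ 0  1  0]
  L: [ 1  0  1]
Echelon form has 2 nonzero rows (pivots: D,ΔT)
Π count = n − r = 3 − 2 = 1

1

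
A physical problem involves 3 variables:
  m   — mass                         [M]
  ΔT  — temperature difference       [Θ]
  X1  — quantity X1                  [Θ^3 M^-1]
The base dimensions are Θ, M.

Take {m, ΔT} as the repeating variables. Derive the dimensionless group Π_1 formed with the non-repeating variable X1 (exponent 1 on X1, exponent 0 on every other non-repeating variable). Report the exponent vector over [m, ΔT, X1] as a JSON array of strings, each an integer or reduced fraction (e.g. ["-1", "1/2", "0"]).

["1", "-3", "1"]

Dimensional matrix (Θ×M by m×ΔT×X1):
  Θ: [ 0  1  3]
  M: [ 1  0 -1]
Row reduction gives pivot columns m,ΔT; rank = 2
Pivot set = {m,ΔT}, free = {X1}
RREF:
  r0: [   1    0   -1]
  r1: [   0    1    3]
Fix exponent of X1 at 1; solve each RREF row for its pivot's exponent:
  r0: exp(m) + (-1)·1 = 0 ⇒ exp(m) = 1
  r1: exp(ΔT) + (3)·1 = 0 ⇒ exp(ΔT) = -3
Π_1 = m · ΔT^-3 · X1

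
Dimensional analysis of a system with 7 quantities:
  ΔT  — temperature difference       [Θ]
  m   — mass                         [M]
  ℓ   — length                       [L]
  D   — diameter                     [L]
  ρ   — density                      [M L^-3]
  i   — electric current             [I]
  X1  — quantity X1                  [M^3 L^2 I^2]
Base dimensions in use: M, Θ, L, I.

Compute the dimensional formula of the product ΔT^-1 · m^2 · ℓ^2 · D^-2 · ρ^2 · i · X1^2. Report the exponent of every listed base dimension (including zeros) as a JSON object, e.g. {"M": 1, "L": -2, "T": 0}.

{"M": 10, "Θ": -1, "L": -2, "I": 5}

Write exponents as rows M,Θ,L,I / cols ΔT,m,ℓ,D,ρ,i,X1:
  M: [ 0  1  0  0  1  0  3]
  Θ: [ 1  0  0  0  0  0  0]
  L: [ 0  0  1  1 -3  0  2]
  I: [ 0  0  0  0  0  1  2]
  [M]: (-1)·0+(2)·1+(2)·0+(-2)·0+(2)·1+(1)·0+(2)·3 = 10
  [Θ]: (-1)·1+(2)·0+(2)·0+(-2)·0+(2)·0+(1)·0+(2)·0 = -1
  [L]: (-1)·0+(2)·0+(2)·1+(-2)·1+(2)·-3+(1)·0+(2)·2 = -2
  [I]: (-1)·0+(2)·0+(2)·0+(-2)·0+(2)·0+(1)·1+(2)·2 = 5
⇒ M^10 Θ^-1 L^-2 I^5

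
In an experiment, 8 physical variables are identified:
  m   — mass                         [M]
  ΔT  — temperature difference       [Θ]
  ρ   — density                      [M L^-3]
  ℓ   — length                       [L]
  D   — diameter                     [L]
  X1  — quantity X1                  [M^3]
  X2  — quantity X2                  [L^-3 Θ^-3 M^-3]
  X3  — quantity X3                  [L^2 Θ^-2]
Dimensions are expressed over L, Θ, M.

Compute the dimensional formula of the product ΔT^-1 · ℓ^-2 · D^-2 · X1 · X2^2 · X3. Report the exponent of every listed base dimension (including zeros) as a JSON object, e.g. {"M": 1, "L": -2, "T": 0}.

{"L": -8, "Θ": -9, "M": -3}

Exponent matrix [L,Θ,M] × [m,ΔT,ρ,ℓ,D,X1,X2,X3]:
  L: [ 0  0 -3  1  1  0 -3  2]
  Θ: [ 0  1  0  0  0  0 -3 -2]
  M: [ 1  0  1  0  0  3 -3  0]
  [L]: (-1)·0+(-2)·1+(-2)·1+(1)·0+(2)·-3+(1)·2 = -8
  [Θ]: (-1)·1+(-2)·0+(-2)·0+(1)·0+(2)·-3+(1)·-2 = -9
  [M]: (-1)·0+(-2)·0+(-2)·0+(1)·3+(2)·-3+(1)·0 = -3
⇒ L^-8 Θ^-9 M^-3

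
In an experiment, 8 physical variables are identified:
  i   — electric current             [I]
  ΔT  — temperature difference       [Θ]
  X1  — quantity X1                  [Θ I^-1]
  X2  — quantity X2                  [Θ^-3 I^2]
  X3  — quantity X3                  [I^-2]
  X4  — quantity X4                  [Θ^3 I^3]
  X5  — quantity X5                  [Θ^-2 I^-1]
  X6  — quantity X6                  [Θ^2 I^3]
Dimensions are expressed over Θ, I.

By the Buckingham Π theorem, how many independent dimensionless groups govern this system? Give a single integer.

6

Dimensional matrix (Θ×I by i×ΔT×X1×X2×X3×X4×X5×X6):
  Θ: [ 0  1  1 -3  0  3 -2  2]
  I: [ 1  0 -1  2 -2  3 -1  3]
Row reduction gives pivot columns i,ΔT; rank = 2
n=8, r=2 ⇒ 6 dimensionless groups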